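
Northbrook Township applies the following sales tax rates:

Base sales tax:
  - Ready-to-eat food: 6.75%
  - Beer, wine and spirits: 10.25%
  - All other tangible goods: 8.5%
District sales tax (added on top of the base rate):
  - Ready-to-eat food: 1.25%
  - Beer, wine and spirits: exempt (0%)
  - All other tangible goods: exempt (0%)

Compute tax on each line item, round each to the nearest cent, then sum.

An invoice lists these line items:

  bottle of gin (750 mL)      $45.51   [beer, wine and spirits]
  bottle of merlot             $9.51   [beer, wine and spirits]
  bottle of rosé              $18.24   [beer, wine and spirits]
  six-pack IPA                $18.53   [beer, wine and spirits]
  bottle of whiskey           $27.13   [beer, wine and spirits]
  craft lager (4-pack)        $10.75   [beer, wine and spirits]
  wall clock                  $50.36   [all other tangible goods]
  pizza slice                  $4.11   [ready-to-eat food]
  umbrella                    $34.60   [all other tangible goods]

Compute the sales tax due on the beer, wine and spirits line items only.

Bottle of gin (750 mL) $45.51: beer, wine and spirits → 10.25% + 0% district = 10.25% → $4.66
Bottle of merlot $9.51: beer, wine and spirits → 10.25% + 0% district = 10.25% → $0.97
Bottle of rosé $18.24: beer, wine and spirits → 10.25% + 0% district = 10.25% → $1.87
Six-pack IPA $18.53: beer, wine and spirits → 10.25% + 0% district = 10.25% → $1.90
Bottle of whiskey $27.13: beer, wine and spirits → 10.25% + 0% district = 10.25% → $2.78
Craft lager (4-pack) $10.75: beer, wine and spirits → 10.25% + 0% district = 10.25% → $1.10
Tax on beer, wine and spirits = $4.66 + $0.97 + $1.87 + $1.90 + $2.78 + $1.10 = $13.28

$13.28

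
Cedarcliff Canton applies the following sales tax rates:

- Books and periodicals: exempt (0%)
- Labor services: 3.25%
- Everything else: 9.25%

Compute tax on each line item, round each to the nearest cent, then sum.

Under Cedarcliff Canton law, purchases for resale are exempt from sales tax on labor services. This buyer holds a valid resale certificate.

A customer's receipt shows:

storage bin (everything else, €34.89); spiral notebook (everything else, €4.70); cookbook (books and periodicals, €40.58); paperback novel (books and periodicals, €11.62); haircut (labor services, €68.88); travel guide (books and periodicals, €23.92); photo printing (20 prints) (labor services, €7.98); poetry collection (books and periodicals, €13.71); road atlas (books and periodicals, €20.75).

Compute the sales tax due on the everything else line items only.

Storage bin €34.89: everything else → 9.25% → €3.23
Spiral notebook €4.70: everything else → 9.25% → €0.43
Tax on everything else = €3.23 + €0.43 = €3.66

€3.66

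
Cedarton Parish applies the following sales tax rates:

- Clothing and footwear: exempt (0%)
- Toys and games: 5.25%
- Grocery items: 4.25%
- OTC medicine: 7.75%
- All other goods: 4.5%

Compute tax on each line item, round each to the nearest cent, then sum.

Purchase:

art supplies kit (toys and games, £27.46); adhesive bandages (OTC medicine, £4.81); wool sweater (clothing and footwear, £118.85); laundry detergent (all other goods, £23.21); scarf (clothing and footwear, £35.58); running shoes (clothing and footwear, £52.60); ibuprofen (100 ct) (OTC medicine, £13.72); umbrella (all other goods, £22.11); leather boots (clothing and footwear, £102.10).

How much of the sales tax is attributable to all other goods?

£2.03

Laundry detergent £23.21: all other goods → 4.5% → £1.04
Umbrella £22.11: all other goods → 4.5% → £0.99
Tax on all other goods = £1.04 + £0.99 = £2.03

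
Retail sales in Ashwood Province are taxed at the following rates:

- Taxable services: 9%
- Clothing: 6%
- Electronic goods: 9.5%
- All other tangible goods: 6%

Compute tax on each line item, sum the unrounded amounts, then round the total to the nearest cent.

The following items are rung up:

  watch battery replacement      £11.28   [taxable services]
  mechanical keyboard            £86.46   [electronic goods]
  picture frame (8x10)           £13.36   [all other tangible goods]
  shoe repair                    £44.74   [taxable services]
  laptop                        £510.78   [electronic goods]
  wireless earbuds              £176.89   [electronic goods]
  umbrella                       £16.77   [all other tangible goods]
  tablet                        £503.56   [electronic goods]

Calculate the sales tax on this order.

£128.23

Watch battery replacement £11.28: taxable services → 9% → £1.0152
Mechanical keyboard £86.46: electronic goods → 9.5% → £8.2137
Picture frame (8x10) £13.36: all other tangible goods → 6% → £0.8016
Shoe repair £44.74: taxable services → 9% → £4.0266
Laptop £510.78: electronic goods → 9.5% → £48.5241
Wireless earbuds £176.89: electronic goods → 9.5% → £16.80455
Umbrella £16.77: all other tangible goods → 6% → £1.0062
Tablet £503.56: electronic goods → 9.5% → £47.8382
Unrounded tax sum = £128.23015 → £128.23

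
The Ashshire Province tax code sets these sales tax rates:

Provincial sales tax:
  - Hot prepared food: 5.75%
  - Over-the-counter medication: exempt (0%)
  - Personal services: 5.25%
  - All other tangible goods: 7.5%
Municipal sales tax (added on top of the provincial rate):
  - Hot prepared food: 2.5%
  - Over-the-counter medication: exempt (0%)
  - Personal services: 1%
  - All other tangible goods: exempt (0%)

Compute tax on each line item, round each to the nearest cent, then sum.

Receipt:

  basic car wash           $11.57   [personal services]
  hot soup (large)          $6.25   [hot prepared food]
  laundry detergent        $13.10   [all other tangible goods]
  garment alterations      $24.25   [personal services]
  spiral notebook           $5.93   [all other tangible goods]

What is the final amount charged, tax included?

Basic car wash $11.57: personal services → 5.25% + 1% municipal = 6.25% → $0.72
Hot soup (large) $6.25: hot prepared food → 5.75% + 2.5% municipal = 8.25% → $0.52
Laundry detergent $13.10: all other tangible goods → 7.5% + 0% municipal = 7.5% → $0.98
Garment alterations $24.25: personal services → 5.25% + 1% municipal = 6.25% → $1.52
Spiral notebook $5.93: all other tangible goods → 7.5% + 0% municipal = 7.5% → $0.44
Subtotal = $61.10; tax = $4.18; total due = $65.28

$65.28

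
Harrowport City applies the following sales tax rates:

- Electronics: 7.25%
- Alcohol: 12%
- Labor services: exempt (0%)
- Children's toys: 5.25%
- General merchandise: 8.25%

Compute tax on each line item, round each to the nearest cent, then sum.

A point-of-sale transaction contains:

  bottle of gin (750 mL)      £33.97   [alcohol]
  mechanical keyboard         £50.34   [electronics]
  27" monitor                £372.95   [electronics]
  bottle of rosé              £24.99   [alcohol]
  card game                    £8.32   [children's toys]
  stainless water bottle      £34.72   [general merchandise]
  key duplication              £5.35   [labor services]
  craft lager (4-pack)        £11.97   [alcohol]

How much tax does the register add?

Bottle of gin (750 mL) £33.97: alcohol → 12% → £4.08
Mechanical keyboard £50.34: electronics → 7.25% → £3.65
27" monitor £372.95: electronics → 7.25% → £27.04
Bottle of rosé £24.99: alcohol → 12% → £3.00
Card game £8.32: children's toys → 5.25% → £0.44
Stainless water bottle £34.72: general merchandise → 8.25% → £2.86
Key duplication £5.35: labor services → 0% → £0.00
Craft lager (4-pack) £11.97: alcohol → 12% → £1.44
Total tax = £4.08 + £3.65 + £27.04 + £3.00 + £0.44 + £2.86 + £1.44 = £42.51

£42.51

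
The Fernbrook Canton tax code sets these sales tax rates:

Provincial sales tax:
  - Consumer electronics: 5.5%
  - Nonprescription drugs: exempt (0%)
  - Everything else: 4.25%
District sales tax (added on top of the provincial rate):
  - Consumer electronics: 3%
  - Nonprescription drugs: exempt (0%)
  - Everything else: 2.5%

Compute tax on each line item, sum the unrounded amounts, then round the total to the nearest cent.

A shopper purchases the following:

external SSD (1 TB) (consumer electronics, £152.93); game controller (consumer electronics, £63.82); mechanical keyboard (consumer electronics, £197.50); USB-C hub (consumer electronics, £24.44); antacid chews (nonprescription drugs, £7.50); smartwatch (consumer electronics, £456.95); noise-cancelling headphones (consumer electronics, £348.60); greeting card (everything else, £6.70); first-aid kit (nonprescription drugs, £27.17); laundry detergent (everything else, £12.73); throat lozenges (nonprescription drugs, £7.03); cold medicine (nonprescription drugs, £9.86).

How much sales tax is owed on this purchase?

External SSD (1 TB) £152.93: consumer electronics → 5.5% + 3% district = 8.5% → £12.99905
Game controller £63.82: consumer electronics → 5.5% + 3% district = 8.5% → £5.4247
Mechanical keyboard £197.50: consumer electronics → 5.5% + 3% district = 8.5% → £16.7875
USB-C hub £24.44: consumer electronics → 5.5% + 3% district = 8.5% → £2.0774
Antacid chews £7.50: nonprescription drugs → 0% + 0% district = 0% → £0.00
Smartwatch £456.95: consumer electronics → 5.5% + 3% district = 8.5% → £38.84075
Noise-cancelling headphones £348.60: consumer electronics → 5.5% + 3% district = 8.5% → £29.631
Greeting card £6.70: everything else → 4.25% + 2.5% district = 6.75% → £0.45225
First-aid kit £27.17: nonprescription drugs → 0% + 0% district = 0% → £0.00
Laundry detergent £12.73: everything else → 4.25% + 2.5% district = 6.75% → £0.859275
Throat lozenges £7.03: nonprescription drugs → 0% + 0% district = 0% → £0.00
Cold medicine £9.86: nonprescription drugs → 0% + 0% district = 0% → £0.00
Unrounded tax sum = £107.071925 → £107.07

£107.07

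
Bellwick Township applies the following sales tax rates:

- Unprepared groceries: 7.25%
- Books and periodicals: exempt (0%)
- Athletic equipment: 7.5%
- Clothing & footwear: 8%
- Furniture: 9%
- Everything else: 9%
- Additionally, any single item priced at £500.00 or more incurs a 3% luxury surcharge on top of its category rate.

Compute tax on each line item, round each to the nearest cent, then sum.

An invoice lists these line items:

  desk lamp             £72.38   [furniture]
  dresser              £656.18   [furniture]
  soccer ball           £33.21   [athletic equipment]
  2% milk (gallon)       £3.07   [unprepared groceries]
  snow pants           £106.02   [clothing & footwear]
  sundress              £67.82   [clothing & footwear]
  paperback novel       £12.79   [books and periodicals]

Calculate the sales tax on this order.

Desk lamp £72.38: furniture → 9% → £6.51
Dresser £656.18: furniture → 9% + 3% surcharge = 12% → £78.74
Soccer ball £33.21: athletic equipment → 7.5% → £2.49
2% milk (gallon) £3.07: unprepared groceries → 7.25% → £0.22
Snow pants £106.02: clothing & footwear → 8% → £8.48
Sundress £67.82: clothing & footwear → 8% → £5.43
Paperback novel £12.79: books and periodicals → 0% → £0.00
Total tax = £6.51 + £78.74 + £2.49 + £0.22 + £8.48 + £5.43 = £101.87

£101.87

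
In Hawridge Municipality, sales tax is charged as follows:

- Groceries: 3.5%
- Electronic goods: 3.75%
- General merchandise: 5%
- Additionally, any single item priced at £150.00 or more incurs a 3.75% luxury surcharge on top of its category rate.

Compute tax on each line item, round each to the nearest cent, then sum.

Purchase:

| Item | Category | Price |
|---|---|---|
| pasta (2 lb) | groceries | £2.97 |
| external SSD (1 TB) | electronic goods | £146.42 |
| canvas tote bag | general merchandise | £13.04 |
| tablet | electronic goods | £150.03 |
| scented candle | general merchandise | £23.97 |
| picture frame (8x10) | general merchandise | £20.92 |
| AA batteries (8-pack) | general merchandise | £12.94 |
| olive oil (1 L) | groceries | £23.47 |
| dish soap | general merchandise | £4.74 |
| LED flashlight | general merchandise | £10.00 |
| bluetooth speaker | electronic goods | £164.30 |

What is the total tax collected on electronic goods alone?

£29.06

External SSD (1 TB) £146.42: electronic goods → 3.75% → £5.49
Tablet £150.03: electronic goods → 3.75% + 3.75% surcharge = 7.5% → £11.25
Bluetooth speaker £164.30: electronic goods → 3.75% + 3.75% surcharge = 7.5% → £12.32
Tax on electronic goods = £5.49 + £11.25 + £12.32 = £29.06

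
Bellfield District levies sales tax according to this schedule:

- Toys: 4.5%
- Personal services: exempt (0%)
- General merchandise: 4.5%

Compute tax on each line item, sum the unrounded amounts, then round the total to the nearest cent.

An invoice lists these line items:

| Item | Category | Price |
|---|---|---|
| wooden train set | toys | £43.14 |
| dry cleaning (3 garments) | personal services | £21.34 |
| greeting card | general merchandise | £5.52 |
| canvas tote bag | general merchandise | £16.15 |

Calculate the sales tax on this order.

Wooden train set £43.14: toys → 4.5% → £1.9413
Dry cleaning (3 garments) £21.34: personal services → 0% → £0.00
Greeting card £5.52: general merchandise → 4.5% → £0.2484
Canvas tote bag £16.15: general merchandise → 4.5% → £0.72675
Unrounded tax sum = £2.91645 → £2.92

£2.92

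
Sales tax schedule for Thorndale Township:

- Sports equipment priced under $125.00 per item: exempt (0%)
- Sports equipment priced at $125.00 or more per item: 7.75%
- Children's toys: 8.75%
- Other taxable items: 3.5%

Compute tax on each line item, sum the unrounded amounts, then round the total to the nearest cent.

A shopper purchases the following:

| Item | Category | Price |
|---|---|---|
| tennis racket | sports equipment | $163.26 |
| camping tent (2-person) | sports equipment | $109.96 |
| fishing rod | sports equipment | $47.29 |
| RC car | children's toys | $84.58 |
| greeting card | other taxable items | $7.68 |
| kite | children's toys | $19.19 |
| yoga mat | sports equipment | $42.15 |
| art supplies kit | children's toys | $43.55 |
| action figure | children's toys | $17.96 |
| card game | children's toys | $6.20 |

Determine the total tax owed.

$27.93

Tennis racket $163.26: sports equipment, $125.00 or more → 7.75% → $12.65265
Camping tent (2-person) $109.96: sports equipment, under $125.00 → 0% → $0.00
Fishing rod $47.29: sports equipment, under $125.00 → 0% → $0.00
RC car $84.58: children's toys → 8.75% → $7.40075
Greeting card $7.68: other taxable items → 3.5% → $0.2688
Kite $19.19: children's toys → 8.75% → $1.679125
Yoga mat $42.15: sports equipment, under $125.00 → 0% → $0.00
Art supplies kit $43.55: children's toys → 8.75% → $3.810625
Action figure $17.96: children's toys → 8.75% → $1.5715
Card game $6.20: children's toys → 8.75% → $0.5425
Unrounded tax sum = $27.92595 → $27.93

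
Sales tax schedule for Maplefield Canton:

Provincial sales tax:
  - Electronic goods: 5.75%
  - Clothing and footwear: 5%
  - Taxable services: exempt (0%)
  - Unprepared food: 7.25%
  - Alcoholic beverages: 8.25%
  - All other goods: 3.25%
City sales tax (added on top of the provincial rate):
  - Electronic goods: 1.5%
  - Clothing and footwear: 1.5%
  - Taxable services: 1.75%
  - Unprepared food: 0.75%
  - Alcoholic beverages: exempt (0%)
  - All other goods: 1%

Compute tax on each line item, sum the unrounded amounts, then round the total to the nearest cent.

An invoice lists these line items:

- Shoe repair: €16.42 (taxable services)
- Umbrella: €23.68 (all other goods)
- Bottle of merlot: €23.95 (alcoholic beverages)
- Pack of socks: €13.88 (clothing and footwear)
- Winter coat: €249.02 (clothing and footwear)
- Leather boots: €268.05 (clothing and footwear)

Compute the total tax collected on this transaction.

€37.78

Shoe repair €16.42: taxable services → 0% + 1.75% city = 1.75% → €0.28735
Umbrella €23.68: all other goods → 3.25% + 1% city = 4.25% → €1.0064
Bottle of merlot €23.95: alcoholic beverages → 8.25% + 0% city = 8.25% → €1.975875
Pack of socks €13.88: clothing and footwear → 5% + 1.5% city = 6.5% → €0.9022
Winter coat €249.02: clothing and footwear → 5% + 1.5% city = 6.5% → €16.1863
Leather boots €268.05: clothing and footwear → 5% + 1.5% city = 6.5% → €17.42325
Unrounded tax sum = €37.781375 → €37.78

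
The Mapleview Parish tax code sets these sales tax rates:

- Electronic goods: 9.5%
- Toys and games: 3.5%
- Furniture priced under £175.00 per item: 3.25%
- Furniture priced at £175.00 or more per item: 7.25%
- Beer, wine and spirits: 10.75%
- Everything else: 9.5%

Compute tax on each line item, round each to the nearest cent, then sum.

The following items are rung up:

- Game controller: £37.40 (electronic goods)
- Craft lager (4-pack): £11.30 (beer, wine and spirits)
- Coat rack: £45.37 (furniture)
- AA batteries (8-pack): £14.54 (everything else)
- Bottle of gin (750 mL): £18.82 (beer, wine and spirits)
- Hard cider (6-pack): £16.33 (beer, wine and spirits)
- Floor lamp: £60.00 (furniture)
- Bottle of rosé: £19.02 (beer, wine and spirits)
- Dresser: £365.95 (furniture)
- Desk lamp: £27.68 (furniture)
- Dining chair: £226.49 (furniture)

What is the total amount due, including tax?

£902.13

Game controller £37.40: electronic goods → 9.5% → £3.55
Craft lager (4-pack) £11.30: beer, wine and spirits → 10.75% → £1.21
Coat rack £45.37: furniture, under £175.00 → 3.25% → £1.47
AA batteries (8-pack) £14.54: everything else → 9.5% → £1.38
Bottle of gin (750 mL) £18.82: beer, wine and spirits → 10.75% → £2.02
Hard cider (6-pack) £16.33: beer, wine and spirits → 10.75% → £1.76
Floor lamp £60.00: furniture, under £175.00 → 3.25% → £1.95
Bottle of rosé £19.02: beer, wine and spirits → 10.75% → £2.04
Dresser £365.95: furniture, £175.00 or more → 7.25% → £26.53
Desk lamp £27.68: furniture, under £175.00 → 3.25% → £0.90
Dining chair £226.49: furniture, £175.00 or more → 7.25% → £16.42
Subtotal = £842.90; tax = £59.23; total due = £902.13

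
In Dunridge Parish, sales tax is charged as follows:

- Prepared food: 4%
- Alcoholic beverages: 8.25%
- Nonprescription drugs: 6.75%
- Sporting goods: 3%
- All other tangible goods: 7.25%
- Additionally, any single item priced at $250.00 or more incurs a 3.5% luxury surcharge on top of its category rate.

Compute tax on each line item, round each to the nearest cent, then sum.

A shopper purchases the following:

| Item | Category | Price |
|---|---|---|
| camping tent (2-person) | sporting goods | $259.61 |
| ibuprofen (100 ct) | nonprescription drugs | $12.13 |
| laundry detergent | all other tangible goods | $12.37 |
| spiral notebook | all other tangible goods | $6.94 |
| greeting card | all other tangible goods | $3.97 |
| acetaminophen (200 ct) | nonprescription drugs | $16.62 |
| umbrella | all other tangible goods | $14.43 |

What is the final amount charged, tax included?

Camping tent (2-person) $259.61: sporting goods → 3% + 3.5% surcharge = 6.5% → $16.87
Ibuprofen (100 ct) $12.13: nonprescription drugs → 6.75% → $0.82
Laundry detergent $12.37: all other tangible goods → 7.25% → $0.90
Spiral notebook $6.94: all other tangible goods → 7.25% → $0.50
Greeting card $3.97: all other tangible goods → 7.25% → $0.29
Acetaminophen (200 ct) $16.62: nonprescription drugs → 6.75% → $1.12
Umbrella $14.43: all other tangible goods → 7.25% → $1.05
Subtotal = $326.07; tax = $21.55; total due = $347.62

$347.62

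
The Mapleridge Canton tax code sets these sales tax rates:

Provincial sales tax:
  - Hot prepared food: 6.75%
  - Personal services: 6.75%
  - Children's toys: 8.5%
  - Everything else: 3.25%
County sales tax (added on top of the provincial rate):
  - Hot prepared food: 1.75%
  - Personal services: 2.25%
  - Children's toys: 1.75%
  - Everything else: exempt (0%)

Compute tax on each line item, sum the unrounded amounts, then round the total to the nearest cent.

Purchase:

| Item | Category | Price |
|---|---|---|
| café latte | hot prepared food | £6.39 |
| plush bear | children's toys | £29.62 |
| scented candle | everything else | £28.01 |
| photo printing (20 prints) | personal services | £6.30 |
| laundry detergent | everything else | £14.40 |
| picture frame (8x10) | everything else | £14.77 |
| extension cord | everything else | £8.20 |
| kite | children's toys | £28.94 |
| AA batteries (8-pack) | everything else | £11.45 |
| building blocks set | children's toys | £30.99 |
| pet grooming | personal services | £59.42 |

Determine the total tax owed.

£18.13

Café latte £6.39: hot prepared food → 6.75% + 1.75% county = 8.5% → £0.54315
Plush bear £29.62: children's toys → 8.5% + 1.75% county = 10.25% → £3.03605
Scented candle £28.01: everything else → 3.25% + 0% county = 3.25% → £0.910325
Photo printing (20 prints) £6.30: personal services → 6.75% + 2.25% county = 9% → £0.567
Laundry detergent £14.40: everything else → 3.25% + 0% county = 3.25% → £0.468
Picture frame (8x10) £14.77: everything else → 3.25% + 0% county = 3.25% → £0.480025
Extension cord £8.20: everything else → 3.25% + 0% county = 3.25% → £0.2665
Kite £28.94: children's toys → 8.5% + 1.75% county = 10.25% → £2.96635
AA batteries (8-pack) £11.45: everything else → 3.25% + 0% county = 3.25% → £0.372125
Building blocks set £30.99: children's toys → 8.5% + 1.75% county = 10.25% → £3.176475
Pet grooming £59.42: personal services → 6.75% + 2.25% county = 9% → £5.3478
Unrounded tax sum = £18.1338 → £18.13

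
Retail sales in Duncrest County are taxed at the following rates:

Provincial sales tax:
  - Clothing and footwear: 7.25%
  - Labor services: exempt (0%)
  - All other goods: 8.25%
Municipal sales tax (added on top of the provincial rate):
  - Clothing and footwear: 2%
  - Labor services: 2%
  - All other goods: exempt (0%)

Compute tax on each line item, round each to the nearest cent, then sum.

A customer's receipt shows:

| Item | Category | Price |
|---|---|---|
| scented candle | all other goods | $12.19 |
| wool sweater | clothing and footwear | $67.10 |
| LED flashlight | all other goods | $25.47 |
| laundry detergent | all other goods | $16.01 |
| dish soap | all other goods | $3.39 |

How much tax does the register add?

$10.92

Scented candle $12.19: all other goods → 8.25% + 0% municipal = 8.25% → $1.01
Wool sweater $67.10: clothing and footwear → 7.25% + 2% municipal = 9.25% → $6.21
LED flashlight $25.47: all other goods → 8.25% + 0% municipal = 8.25% → $2.10
Laundry detergent $16.01: all other goods → 8.25% + 0% municipal = 8.25% → $1.32
Dish soap $3.39: all other goods → 8.25% + 0% municipal = 8.25% → $0.28
Total tax = $1.01 + $6.21 + $2.10 + $1.32 + $0.28 = $10.92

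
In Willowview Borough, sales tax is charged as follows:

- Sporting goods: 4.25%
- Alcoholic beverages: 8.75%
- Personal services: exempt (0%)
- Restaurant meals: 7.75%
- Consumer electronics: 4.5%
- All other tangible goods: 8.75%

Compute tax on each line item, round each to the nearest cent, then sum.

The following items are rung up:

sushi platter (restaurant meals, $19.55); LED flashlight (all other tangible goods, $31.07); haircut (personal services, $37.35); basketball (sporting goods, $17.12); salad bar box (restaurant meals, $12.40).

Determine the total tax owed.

Sushi platter $19.55: restaurant meals → 7.75% → $1.52
LED flashlight $31.07: all other tangible goods → 8.75% → $2.72
Haircut $37.35: personal services → 0% → $0.00
Basketball $17.12: sporting goods → 4.25% → $0.73
Salad bar box $12.40: restaurant meals → 7.75% → $0.96
Total tax = $1.52 + $2.72 + $0.73 + $0.96 = $5.93

$5.93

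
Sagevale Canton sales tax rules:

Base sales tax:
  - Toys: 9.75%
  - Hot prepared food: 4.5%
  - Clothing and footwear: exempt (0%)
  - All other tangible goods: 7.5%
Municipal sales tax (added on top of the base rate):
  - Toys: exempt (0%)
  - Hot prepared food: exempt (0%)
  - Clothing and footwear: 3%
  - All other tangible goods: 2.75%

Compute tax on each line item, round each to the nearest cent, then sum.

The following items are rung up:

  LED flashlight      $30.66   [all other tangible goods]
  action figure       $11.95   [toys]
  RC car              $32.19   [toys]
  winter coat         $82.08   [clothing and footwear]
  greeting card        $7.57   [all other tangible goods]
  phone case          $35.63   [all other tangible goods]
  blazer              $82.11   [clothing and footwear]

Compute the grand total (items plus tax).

LED flashlight $30.66: all other tangible goods → 7.5% + 2.75% municipal = 10.25% → $3.14
Action figure $11.95: toys → 9.75% + 0% municipal = 9.75% → $1.17
RC car $32.19: toys → 9.75% + 0% municipal = 9.75% → $3.14
Winter coat $82.08: clothing and footwear → 0% + 3% municipal = 3% → $2.46
Greeting card $7.57: all other tangible goods → 7.5% + 2.75% municipal = 10.25% → $0.78
Phone case $35.63: all other tangible goods → 7.5% + 2.75% municipal = 10.25% → $3.65
Blazer $82.11: clothing and footwear → 0% + 3% municipal = 3% → $2.46
Subtotal = $282.19; tax = $16.80; total due = $298.99

$298.99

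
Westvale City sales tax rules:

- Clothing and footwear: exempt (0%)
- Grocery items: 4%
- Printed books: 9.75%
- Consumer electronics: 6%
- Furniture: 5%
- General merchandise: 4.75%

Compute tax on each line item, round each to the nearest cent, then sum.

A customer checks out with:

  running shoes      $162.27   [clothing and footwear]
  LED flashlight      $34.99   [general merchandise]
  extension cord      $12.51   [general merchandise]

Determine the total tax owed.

Running shoes $162.27: clothing and footwear → 0% → $0.00
LED flashlight $34.99: general merchandise → 4.75% → $1.66
Extension cord $12.51: general merchandise → 4.75% → $0.59
Total tax = $1.66 + $0.59 = $2.25

$2.25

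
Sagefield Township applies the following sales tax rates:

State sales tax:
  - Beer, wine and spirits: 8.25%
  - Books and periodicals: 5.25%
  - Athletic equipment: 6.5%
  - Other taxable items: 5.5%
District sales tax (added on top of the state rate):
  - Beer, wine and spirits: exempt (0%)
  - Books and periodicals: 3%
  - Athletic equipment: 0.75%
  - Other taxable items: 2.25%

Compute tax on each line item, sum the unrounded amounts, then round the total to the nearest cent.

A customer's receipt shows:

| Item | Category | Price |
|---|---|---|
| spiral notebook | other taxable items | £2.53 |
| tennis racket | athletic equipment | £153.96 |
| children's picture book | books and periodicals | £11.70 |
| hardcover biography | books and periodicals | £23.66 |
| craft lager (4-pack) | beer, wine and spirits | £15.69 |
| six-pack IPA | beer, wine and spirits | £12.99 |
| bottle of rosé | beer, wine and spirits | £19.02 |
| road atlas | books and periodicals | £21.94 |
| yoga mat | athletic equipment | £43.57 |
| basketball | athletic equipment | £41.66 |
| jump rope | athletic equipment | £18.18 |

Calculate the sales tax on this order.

£27.52

Spiral notebook £2.53: other taxable items → 5.5% + 2.25% district = 7.75% → £0.196075
Tennis racket £153.96: athletic equipment → 6.5% + 0.75% district = 7.25% → £11.1621
Children's picture book £11.70: books and periodicals → 5.25% + 3% district = 8.25% → £0.96525
Hardcover biography £23.66: books and periodicals → 5.25% + 3% district = 8.25% → £1.95195
Craft lager (4-pack) £15.69: beer, wine and spirits → 8.25% + 0% district = 8.25% → £1.294425
Six-pack IPA £12.99: beer, wine and spirits → 8.25% + 0% district = 8.25% → £1.071675
Bottle of rosé £19.02: beer, wine and spirits → 8.25% + 0% district = 8.25% → £1.56915
Road atlas £21.94: books and periodicals → 5.25% + 3% district = 8.25% → £1.81005
Yoga mat £43.57: athletic equipment → 6.5% + 0.75% district = 7.25% → £3.158825
Basketball £41.66: athletic equipment → 6.5% + 0.75% district = 7.25% → £3.02035
Jump rope £18.18: athletic equipment → 6.5% + 0.75% district = 7.25% → £1.31805
Unrounded tax sum = £27.5179 → £27.52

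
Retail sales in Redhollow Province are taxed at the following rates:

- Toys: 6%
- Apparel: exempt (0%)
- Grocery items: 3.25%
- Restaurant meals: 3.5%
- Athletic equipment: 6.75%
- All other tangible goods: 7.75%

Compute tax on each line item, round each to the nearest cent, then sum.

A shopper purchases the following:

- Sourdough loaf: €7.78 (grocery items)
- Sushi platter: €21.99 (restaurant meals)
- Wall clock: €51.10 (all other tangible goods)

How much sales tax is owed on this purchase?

Sourdough loaf €7.78: grocery items → 3.25% → €0.25
Sushi platter €21.99: restaurant meals → 3.5% → €0.77
Wall clock €51.10: all other tangible goods → 7.75% → €3.96
Total tax = €0.25 + €0.77 + €3.96 = €4.98

€4.98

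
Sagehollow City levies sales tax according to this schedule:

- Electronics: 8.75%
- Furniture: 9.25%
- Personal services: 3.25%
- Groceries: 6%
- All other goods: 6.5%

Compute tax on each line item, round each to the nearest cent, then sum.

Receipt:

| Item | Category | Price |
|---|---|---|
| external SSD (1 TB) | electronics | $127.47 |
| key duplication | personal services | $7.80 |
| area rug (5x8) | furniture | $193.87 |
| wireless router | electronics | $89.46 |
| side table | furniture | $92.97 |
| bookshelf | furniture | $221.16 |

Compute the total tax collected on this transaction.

$66.22

External SSD (1 TB) $127.47: electronics → 8.75% → $11.15
Key duplication $7.80: personal services → 3.25% → $0.25
Area rug (5x8) $193.87: furniture → 9.25% → $17.93
Wireless router $89.46: electronics → 8.75% → $7.83
Side table $92.97: furniture → 9.25% → $8.60
Bookshelf $221.16: furniture → 9.25% → $20.46
Total tax = $11.15 + $0.25 + $17.93 + $7.83 + $8.60 + $20.46 = $66.22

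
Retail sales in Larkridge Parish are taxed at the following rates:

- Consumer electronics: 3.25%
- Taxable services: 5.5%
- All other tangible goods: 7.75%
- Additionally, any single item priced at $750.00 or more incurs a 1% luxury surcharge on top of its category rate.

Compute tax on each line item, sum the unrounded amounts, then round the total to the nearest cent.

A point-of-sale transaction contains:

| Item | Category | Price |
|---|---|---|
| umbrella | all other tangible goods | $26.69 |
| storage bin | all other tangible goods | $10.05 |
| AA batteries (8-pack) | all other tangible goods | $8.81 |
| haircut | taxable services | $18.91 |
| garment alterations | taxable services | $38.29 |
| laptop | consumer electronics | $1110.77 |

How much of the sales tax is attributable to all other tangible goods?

$3.53

Umbrella $26.69: all other tangible goods → 7.75% → $2.068475
Storage bin $10.05: all other tangible goods → 7.75% → $0.778875
AA batteries (8-pack) $8.81: all other tangible goods → 7.75% → $0.682775
Tax on all other tangible goods: unrounded sum = $3.530125 → $3.53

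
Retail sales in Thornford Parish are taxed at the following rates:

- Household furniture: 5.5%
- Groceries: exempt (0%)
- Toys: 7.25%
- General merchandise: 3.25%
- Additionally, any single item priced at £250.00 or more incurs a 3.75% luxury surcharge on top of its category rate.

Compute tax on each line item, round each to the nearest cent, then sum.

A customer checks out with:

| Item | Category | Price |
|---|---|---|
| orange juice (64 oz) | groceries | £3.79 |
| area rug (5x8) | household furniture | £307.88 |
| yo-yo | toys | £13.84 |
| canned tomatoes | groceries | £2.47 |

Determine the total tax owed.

Orange juice (64 oz) £3.79: groceries → 0% → £0.00
Area rug (5x8) £307.88: household furniture → 5.5% + 3.75% surcharge = 9.25% → £28.48
Yo-yo £13.84: toys → 7.25% → £1.00
Canned tomatoes £2.47: groceries → 0% → £0.00
Total tax = £28.48 + £1.00 = £29.48

£29.48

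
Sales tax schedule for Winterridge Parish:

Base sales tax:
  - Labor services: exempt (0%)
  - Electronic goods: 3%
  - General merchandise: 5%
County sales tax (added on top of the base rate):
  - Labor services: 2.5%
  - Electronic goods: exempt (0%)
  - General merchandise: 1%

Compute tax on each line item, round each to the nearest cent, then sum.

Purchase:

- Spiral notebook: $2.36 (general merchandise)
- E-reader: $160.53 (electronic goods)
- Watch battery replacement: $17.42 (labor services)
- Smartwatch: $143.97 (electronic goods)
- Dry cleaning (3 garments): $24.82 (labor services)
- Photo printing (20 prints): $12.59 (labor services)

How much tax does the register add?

$10.65

Spiral notebook $2.36: general merchandise → 5% + 1% county = 6% → $0.14
E-reader $160.53: electronic goods → 3% + 0% county = 3% → $4.82
Watch battery replacement $17.42: labor services → 0% + 2.5% county = 2.5% → $0.44
Smartwatch $143.97: electronic goods → 3% + 0% county = 3% → $4.32
Dry cleaning (3 garments) $24.82: labor services → 0% + 2.5% county = 2.5% → $0.62
Photo printing (20 prints) $12.59: labor services → 0% + 2.5% county = 2.5% → $0.31
Total tax = $0.14 + $4.82 + $0.44 + $4.32 + $0.62 + $0.31 = $10.65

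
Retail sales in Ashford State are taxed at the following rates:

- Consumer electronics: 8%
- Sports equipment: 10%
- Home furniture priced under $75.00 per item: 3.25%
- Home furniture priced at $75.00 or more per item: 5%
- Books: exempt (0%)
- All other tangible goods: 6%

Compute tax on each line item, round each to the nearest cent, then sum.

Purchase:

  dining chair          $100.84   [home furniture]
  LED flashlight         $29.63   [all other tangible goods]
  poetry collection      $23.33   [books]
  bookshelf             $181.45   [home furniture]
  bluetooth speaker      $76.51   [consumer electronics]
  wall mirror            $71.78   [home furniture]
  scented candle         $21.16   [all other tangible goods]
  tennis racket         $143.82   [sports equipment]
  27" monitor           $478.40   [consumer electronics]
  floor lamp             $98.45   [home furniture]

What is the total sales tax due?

$83.18

Dining chair $100.84: home furniture, $75.00 or more → 5% → $5.04
LED flashlight $29.63: all other tangible goods → 6% → $1.78
Poetry collection $23.33: books → 0% → $0.00
Bookshelf $181.45: home furniture, $75.00 or more → 5% → $9.07
Bluetooth speaker $76.51: consumer electronics → 8% → $6.12
Wall mirror $71.78: home furniture, under $75.00 → 3.25% → $2.33
Scented candle $21.16: all other tangible goods → 6% → $1.27
Tennis racket $143.82: sports equipment → 10% → $14.38
27" monitor $478.40: consumer electronics → 8% → $38.27
Floor lamp $98.45: home furniture, $75.00 or more → 5% → $4.92
Total tax = $5.04 + $1.78 + $9.07 + $6.12 + $2.33 + $1.27 + $14.38 + $38.27 + $4.92 = $83.18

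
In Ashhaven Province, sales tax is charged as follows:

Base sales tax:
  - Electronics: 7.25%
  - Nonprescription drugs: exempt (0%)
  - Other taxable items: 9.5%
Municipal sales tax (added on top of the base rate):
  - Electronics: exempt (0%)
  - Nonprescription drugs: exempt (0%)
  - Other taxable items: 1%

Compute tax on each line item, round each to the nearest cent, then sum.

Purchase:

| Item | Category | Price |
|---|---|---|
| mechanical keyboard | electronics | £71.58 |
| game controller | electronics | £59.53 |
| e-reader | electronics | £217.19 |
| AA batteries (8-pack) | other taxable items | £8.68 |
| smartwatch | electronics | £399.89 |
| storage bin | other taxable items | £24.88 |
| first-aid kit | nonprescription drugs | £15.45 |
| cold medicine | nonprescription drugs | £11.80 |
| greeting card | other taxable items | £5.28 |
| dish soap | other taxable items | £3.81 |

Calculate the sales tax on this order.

£58.72

Mechanical keyboard £71.58: electronics → 7.25% + 0% municipal = 7.25% → £5.19
Game controller £59.53: electronics → 7.25% + 0% municipal = 7.25% → £4.32
E-reader £217.19: electronics → 7.25% + 0% municipal = 7.25% → £15.75
AA batteries (8-pack) £8.68: other taxable items → 9.5% + 1% municipal = 10.5% → £0.91
Smartwatch £399.89: electronics → 7.25% + 0% municipal = 7.25% → £28.99
Storage bin £24.88: other taxable items → 9.5% + 1% municipal = 10.5% → £2.61
First-aid kit £15.45: nonprescription drugs → 0% + 0% municipal = 0% → £0.00
Cold medicine £11.80: nonprescription drugs → 0% + 0% municipal = 0% → £0.00
Greeting card £5.28: other taxable items → 9.5% + 1% municipal = 10.5% → £0.55
Dish soap £3.81: other taxable items → 9.5% + 1% municipal = 10.5% → £0.40
Total tax = £5.19 + £4.32 + £15.75 + £0.91 + £28.99 + £2.61 + £0.55 + £0.40 = £58.72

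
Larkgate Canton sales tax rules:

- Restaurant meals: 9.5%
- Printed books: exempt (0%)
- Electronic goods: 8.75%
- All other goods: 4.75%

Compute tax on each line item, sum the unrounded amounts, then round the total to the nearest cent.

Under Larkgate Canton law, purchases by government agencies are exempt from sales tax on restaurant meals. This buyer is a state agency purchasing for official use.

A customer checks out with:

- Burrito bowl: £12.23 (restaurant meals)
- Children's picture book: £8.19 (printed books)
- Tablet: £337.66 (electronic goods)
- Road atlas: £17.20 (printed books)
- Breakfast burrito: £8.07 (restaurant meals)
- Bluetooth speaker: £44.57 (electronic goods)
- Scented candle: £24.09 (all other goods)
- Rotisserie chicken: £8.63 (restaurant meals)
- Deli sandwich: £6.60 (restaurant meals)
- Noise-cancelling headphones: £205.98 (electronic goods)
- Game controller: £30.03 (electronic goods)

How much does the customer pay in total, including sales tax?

Burrito bowl £12.23: restaurant meals, buyer-exempt → 0% → £0.00
Children's picture book £8.19: printed books → 0% → £0.00
Tablet £337.66: electronic goods → 8.75% → £29.54525
Road atlas £17.20: printed books → 0% → £0.00
Breakfast burrito £8.07: restaurant meals, buyer-exempt → 0% → £0.00
Bluetooth speaker £44.57: electronic goods → 8.75% → £3.899875
Scented candle £24.09: all other goods → 4.75% → £1.144275
Rotisserie chicken £8.63: restaurant meals, buyer-exempt → 0% → £0.00
Deli sandwich £6.60: restaurant meals, buyer-exempt → 0% → £0.00
Noise-cancelling headphones £205.98: electronic goods → 8.75% → £18.02325
Game controller £30.03: electronic goods → 8.75% → £2.627625
Subtotal = £703.25; unrounded tax = £55.240275 → £55.24; total due = £758.49

£758.49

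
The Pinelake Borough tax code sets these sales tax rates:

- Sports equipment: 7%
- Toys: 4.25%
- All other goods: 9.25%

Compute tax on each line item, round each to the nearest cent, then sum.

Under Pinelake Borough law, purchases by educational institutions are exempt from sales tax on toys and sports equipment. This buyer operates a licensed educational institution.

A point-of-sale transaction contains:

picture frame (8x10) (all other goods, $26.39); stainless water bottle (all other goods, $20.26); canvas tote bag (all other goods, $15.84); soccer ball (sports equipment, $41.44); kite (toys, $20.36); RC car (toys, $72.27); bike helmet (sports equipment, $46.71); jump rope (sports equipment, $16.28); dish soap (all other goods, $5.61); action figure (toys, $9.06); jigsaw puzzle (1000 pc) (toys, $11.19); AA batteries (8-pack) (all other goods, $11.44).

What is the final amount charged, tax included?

$304.21

Picture frame (8x10) $26.39: all other goods → 9.25% → $2.44
Stainless water bottle $20.26: all other goods → 9.25% → $1.87
Canvas tote bag $15.84: all other goods → 9.25% → $1.47
Soccer ball $41.44: sports equipment, buyer-exempt → 0% → $0.00
Kite $20.36: toys, buyer-exempt → 0% → $0.00
RC car $72.27: toys, buyer-exempt → 0% → $0.00
Bike helmet $46.71: sports equipment, buyer-exempt → 0% → $0.00
Jump rope $16.28: sports equipment, buyer-exempt → 0% → $0.00
Dish soap $5.61: all other goods → 9.25% → $0.52
Action figure $9.06: toys, buyer-exempt → 0% → $0.00
Jigsaw puzzle (1000 pc) $11.19: toys, buyer-exempt → 0% → $0.00
AA batteries (8-pack) $11.44: all other goods → 9.25% → $1.06
Subtotal = $296.85; tax = $7.36; total due = $304.21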